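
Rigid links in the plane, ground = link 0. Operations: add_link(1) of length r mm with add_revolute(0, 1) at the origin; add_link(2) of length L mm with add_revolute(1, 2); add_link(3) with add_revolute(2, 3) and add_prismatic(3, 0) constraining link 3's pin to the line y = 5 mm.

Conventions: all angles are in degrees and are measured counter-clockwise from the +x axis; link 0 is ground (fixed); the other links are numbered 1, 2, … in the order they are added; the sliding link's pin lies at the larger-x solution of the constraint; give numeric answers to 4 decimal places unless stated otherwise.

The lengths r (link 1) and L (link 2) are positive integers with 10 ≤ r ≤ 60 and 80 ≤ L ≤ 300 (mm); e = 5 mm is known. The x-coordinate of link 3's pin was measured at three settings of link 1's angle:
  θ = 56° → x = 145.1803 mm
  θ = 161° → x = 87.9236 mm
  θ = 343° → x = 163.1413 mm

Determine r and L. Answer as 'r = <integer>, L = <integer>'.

constraint per measurement: (x − r cos θ)² + (r sin θ − e)² = L²
subtracting the θ₁ and θ₂ equations cancels the r² and L² terms:
r = (x₁² − x₂²) / (2[(x₁cos θ₁ + e sin θ₁) − (x₂cos θ₂ + e sin θ₂)]) = 40.0000 → r = 40
L² = (x₁ − r cos θ₁)² + (r sin θ₁ − e)² = 15876.0010 → L = 126.0000 → L = 126
check at θ₃=343°: x = 163.1413 (printed 163.1413) ✓

r = 40, L = 126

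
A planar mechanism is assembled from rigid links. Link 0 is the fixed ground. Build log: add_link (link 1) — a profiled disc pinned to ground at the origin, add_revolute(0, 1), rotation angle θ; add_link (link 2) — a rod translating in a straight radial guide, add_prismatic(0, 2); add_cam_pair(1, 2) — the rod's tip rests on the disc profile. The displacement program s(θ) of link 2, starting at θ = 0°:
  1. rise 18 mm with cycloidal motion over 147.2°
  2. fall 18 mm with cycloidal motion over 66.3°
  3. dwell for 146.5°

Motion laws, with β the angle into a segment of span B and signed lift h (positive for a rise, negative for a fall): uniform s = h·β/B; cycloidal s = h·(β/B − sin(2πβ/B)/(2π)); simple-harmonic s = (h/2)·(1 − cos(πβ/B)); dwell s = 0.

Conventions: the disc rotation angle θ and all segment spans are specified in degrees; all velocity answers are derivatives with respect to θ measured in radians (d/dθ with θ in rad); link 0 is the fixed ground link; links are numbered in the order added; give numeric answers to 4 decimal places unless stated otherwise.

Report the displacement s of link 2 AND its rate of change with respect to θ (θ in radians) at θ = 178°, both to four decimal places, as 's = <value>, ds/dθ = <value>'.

seg 1 [0°–147.2°] cycloidal, h=18: full span → s += 18 → s = 18.0000
seg 2 [147.2°–213.5°] cycloidal, h=-18: θ=178° here. β=30.8, B=66.3. -18·(0.4646 − sin(2π·0.4646)/(2π)) = -7.7292 → s = 10.2708
velocity in seg [147.2°–213.5°] (cycloidal), θ in radians: β = 30.8° = 0.5376 rad, B = 66.3° = 1.1572 rad; ds/dθ = (h/B)(1 − cos(2πβ/B)) = ((-18)/1.1572)(1 − cos(2π·0.4646)) = -30.726660 mm/rad

s = 10.2708, ds/dθ = -30.7267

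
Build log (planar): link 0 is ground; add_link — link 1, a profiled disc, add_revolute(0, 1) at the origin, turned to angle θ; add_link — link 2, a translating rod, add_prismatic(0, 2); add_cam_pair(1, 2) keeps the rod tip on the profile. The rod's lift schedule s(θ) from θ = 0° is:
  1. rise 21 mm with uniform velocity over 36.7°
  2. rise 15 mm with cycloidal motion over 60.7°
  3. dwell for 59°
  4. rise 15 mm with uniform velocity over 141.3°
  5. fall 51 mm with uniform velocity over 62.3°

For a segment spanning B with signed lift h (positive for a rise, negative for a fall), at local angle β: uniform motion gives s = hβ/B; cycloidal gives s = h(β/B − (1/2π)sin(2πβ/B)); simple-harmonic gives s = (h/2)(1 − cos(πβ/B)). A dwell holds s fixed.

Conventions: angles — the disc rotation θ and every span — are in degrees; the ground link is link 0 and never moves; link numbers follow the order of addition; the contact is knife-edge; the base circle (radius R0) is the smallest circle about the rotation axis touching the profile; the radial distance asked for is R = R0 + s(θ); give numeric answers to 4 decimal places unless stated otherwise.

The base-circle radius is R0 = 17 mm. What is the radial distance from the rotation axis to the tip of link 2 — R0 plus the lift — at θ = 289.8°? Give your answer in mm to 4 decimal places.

seg 1 [0°–36.7°] uniform, h=21: full span → s += 21 → s = 21.0000
seg 2 [36.7°–97.4°] cycloidal, h=15: full span → s += 15 → s = 36.0000
seg 3 [97.4°–156.4°] dwell: s stays 36.0000
seg 4 [156.4°–297.7°] uniform, h=15: θ=289.8° here. β=133.4, B=141.3. 15·133.4/141.3 = 14.1614 → s = 50.1614
R = R0 + s = 17 + 50.1614 = 67.1614

67.1614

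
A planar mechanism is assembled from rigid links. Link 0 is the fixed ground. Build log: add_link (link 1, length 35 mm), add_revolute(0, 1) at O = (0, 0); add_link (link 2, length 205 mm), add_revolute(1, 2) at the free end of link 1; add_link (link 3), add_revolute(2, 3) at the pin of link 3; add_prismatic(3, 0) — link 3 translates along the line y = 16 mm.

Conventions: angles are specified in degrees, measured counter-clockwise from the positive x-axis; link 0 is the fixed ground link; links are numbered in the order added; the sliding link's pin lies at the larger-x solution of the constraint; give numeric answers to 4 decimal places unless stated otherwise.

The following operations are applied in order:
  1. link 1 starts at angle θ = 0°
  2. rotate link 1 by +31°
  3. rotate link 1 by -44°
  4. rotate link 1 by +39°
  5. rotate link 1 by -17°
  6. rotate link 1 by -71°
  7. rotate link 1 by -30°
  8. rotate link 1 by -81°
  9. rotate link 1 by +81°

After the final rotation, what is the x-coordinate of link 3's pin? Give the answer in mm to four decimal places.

geometry: r = 35 mm, L = 205 mm, e = 16 mm; θ starts at 0°
rotate link 1 by +31°: θ ← 0° +31° = 31°
rotate link 1 by -44°: θ ← 31° -44° = -13°
rotate link 1 by +39°: θ ← -13° +39° = 26°
rotate link 1 by -17°: θ ← 26° -17° = 9°
rotate link 1 by -71°: θ ← 9° -71° = -62°
rotate link 1 by -30°: θ ← -62° -30° = -92°
rotate link 1 by -81°: θ ← -92° -81° = -173°
rotate link 1 by +81°: θ ← -173° +81° = -92°
crank pin P = (r cos θ, r sin θ) = (-1.221482, -34.978679)
h = r sin θ − e = -34.978679 − 16 = -50.978679
x = r cos θ + √(L² − h²) = -1.221482 + 198.560254 = 197.338771

197.3388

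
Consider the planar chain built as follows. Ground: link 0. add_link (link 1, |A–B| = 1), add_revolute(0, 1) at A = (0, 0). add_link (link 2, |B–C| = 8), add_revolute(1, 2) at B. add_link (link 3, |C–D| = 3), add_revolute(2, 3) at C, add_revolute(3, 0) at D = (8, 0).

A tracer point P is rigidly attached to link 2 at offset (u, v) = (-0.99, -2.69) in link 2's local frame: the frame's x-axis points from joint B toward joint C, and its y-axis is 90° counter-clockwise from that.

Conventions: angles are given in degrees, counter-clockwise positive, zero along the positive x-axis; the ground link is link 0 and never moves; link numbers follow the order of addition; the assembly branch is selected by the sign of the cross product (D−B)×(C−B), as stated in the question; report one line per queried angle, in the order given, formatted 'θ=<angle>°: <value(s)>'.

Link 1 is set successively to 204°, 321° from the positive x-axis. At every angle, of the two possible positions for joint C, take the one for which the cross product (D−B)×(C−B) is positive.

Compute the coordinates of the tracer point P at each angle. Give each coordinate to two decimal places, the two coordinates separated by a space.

A=(0,0), D=(8.00,0)
θ=204°: B = A + 1.00·(cos204°, sin204°) = (-0.9135, -0.4067)
θ=204°: |BD| = 8.9228
θ=204°: circle(B,8.00) ∩ circle(D,3.00): a=7.5434, h=2.6641
θ=204°:   candidates: C₊=(6.5006,2.5984) cross=23.771; C₋=(6.7434,-2.7242) cross=-23.771
θ=204°:   branch + wants cross > 0 → take C=(6.5006,2.5984) (cross=23.771)
θ=204°: ex = (C−B)/|BC| = (0.9268,0.3756); ey = (-0.3756,0.9268)
θ=204°: P = B + -0.99·ex + -2.69·ey = (-0.8206,-3.2716)
θ=321°: B = A + 1.00·(cos321°, sin321°) = (0.7771, -0.6293)
θ=321°: |BD| = 7.2502
θ=321°: circle(B,8.00) ∩ circle(D,3.00): a=7.4181, h=2.9953
θ=321°:   candidates: C₊=(7.9073,2.9986) cross=21.717; C₋=(8.4272,-2.9694) cross=-21.717
θ=321°:   branch + wants cross > 0 → take C=(7.9073,2.9986) (cross=21.717)
θ=321°: ex = (C−B)/|BC| = (0.8913,0.4535); ey = (-0.4535,0.8913)
θ=321°: P = B + -0.99·ex + -2.69·ey = (1.1147,-3.4758)

θ=204°: -0.82 -3.27
θ=321°: 1.11 -3.48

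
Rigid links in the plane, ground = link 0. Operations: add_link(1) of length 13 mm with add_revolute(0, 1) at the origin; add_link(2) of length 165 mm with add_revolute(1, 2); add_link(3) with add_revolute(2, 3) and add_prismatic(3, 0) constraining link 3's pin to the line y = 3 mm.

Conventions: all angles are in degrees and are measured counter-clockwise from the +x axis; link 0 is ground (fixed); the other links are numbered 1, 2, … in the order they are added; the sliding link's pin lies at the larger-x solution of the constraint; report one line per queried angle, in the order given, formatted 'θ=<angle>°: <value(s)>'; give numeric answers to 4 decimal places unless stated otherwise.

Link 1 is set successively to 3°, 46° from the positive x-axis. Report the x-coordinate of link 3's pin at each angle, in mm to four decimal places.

geometry: r = 13 mm, L = 165 mm, e = 3 mm
θ=3°: crank pin P = (r cos θ, r sin θ) = (12.982184, 0.680367)
θ=3°: h = r sin θ − e = 0.680367 − 3 = -2.319633
θ=3°: x = r cos θ + √(L² − h²) = 12.982184 + 164.983694 = 177.965878
θ=46°: crank pin P = (r cos θ, r sin θ) = (9.030559, 9.351417)
θ=46°: h = r sin θ − e = 9.351417 − 3 = 6.351417
θ=46°: x = r cos θ + √(L² − h²) = 9.030559 + 164.877711 = 173.908270

θ=3°: 177.9659
θ=46°: 173.9083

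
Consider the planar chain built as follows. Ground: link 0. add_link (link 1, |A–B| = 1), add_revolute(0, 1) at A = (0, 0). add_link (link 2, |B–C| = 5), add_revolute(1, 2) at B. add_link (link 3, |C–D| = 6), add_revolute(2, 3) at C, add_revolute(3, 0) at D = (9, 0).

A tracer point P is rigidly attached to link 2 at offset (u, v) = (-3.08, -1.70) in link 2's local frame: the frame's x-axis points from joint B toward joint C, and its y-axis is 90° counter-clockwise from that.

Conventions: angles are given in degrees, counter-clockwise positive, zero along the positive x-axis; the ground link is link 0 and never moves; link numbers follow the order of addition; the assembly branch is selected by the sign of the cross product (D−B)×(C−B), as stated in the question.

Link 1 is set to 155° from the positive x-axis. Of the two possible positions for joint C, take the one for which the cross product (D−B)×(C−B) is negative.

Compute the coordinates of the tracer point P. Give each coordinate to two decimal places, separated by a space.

A=(0,0), D=(9.00,0)
B = A + 1.00·(cos155°, sin155°) = (-0.9063, 0.4226)
|BD| = 9.9153
circle(B,5.00) ∩ circle(D,6.00): a=4.4030, h=2.3694
  candidates: C₊=(3.5936,2.6022) cross=23.493; C₋=(3.3917,-2.1323) cross=-23.493
  branch - wants cross < 0 → take C=(3.3917,-2.1323) (cross=-23.493)
ex = (C−B)/|BC| = (0.8596,-0.5110); ey = (0.5110,0.8596)
P = B + -3.08·ex + -1.70·ey = (-4.4225,0.5351)

-4.42 0.54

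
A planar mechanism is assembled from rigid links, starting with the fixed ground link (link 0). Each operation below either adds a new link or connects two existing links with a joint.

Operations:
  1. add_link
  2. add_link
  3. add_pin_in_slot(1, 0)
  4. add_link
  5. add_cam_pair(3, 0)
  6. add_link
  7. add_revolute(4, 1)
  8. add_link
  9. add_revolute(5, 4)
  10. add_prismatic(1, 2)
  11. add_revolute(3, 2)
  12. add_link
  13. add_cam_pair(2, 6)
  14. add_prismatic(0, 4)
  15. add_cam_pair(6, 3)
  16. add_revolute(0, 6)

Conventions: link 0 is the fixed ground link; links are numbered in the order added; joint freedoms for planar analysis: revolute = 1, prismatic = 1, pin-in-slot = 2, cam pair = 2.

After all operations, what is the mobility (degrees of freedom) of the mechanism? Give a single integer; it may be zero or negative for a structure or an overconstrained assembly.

(L,J1,J2)=(1,0,0); link0 fixed
link1: (2,0,0)
link2: (3,0,0)
PS 1-0 [J2]: (3,0,1)
link3: (4,0,1)
C 3-0 [J2]: (4,0,2)
link4: (5,0,2)
R 4-1 [J1]: (5,1,2)
link5: (6,1,2)
R 5-4 [J1]: (6,2,2)
P 1-2 [J1]: (6,3,2)
R 3-2 [J1]: (6,4,2)
link6: (7,4,2)
C 2-6 [J2]: (7,4,3)
P 0-4 [J1]: (7,5,3)
C 6-3 [J2]: (7,5,4)
R 0-6 [J1]: (7,6,4)
Grübler: 3·6 − 2·6 − 4 = 2

M = 2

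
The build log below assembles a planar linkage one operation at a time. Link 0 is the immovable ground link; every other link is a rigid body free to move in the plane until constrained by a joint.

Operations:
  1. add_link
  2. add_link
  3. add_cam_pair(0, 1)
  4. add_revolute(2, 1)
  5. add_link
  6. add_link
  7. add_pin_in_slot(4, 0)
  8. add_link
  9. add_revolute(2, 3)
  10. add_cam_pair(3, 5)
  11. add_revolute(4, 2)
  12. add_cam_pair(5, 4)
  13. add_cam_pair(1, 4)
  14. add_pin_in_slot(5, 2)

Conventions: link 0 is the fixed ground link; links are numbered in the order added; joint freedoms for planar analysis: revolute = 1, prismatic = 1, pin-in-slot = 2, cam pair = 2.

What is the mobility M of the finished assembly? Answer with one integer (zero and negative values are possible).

L=1 J1=0 J2=0
add link → L=2 J1=0 J2=0
add link → L=3 J1=0 J2=0
C@0,1 dof=2 J2 → L=3 J1=0 J2=1
R@2,1 dof=1 J1 → L=3 J1=1 J2=1
add link → L=4 J1=1 J2=1
add link → L=5 J1=1 J2=1
PS@4,0 dof=2 J2 → L=5 J1=1 J2=2
add link → L=6 J1=1 J2=2
R@2,3 dof=1 J1 → L=6 J1=2 J2=2
C@3,5 dof=2 J2 → L=6 J1=2 J2=3
R@4,2 dof=1 J1 → L=6 J1=3 J2=3
C@5,4 dof=2 J2 → L=6 J1=3 J2=4
C@1,4 dof=2 J2 → L=6 J1=3 J2=5
PS@5,2 dof=2 J2 → L=6 J1=3 J2=6
M=3(L−1)−2J1−J2=3·5−2·3−6=3

M = 3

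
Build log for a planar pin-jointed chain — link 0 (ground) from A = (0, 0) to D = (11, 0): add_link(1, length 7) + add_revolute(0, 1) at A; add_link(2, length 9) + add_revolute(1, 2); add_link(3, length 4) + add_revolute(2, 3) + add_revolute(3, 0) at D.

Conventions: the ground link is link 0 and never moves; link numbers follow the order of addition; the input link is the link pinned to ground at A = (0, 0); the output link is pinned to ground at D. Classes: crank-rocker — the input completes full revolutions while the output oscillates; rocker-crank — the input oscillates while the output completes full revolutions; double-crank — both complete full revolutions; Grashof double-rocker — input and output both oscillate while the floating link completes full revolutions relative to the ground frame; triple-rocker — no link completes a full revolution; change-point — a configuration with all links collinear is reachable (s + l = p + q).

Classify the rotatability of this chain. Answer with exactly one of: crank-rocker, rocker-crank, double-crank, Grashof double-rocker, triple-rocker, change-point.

lengths: ground=11, input=7, coupler=9, output=4
sorted: s=4 (shortest), l=11 (longest), p+q=16
s + l = 15 vs p + q = 16
s + l < p + q (Grashof) with shortest = output link → rocker-crank

rocker-crank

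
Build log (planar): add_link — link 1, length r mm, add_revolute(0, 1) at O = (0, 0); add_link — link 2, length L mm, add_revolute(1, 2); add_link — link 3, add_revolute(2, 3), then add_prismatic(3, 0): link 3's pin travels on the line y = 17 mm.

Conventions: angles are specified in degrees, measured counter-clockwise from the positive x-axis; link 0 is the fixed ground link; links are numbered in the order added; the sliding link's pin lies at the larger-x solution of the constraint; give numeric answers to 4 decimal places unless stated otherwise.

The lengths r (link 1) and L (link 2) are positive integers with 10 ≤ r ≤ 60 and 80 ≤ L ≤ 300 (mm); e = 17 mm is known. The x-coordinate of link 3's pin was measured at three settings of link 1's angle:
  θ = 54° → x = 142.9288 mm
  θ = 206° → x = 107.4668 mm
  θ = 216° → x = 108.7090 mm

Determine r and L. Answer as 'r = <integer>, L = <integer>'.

constraint per measurement: (x − r cos θ)² + (r sin θ − e)² = L²
subtracting the θ₁ and θ₂ equations cancels the r² and L² terms:
r = (x₁² − x₂²) / (2[(x₁cos θ₁ + e sin θ₁) − (x₂cos θ₂ + e sin θ₂)]) = 22.0000 → r = 22
L² = (x₁ − r cos θ₁)² + (r sin θ₁ − e)² = 16899.9938 → L = 130.0000 → L = 130
check at θ₃=216°: x = 108.7090 (printed 108.7090) ✓

r = 22, L = 130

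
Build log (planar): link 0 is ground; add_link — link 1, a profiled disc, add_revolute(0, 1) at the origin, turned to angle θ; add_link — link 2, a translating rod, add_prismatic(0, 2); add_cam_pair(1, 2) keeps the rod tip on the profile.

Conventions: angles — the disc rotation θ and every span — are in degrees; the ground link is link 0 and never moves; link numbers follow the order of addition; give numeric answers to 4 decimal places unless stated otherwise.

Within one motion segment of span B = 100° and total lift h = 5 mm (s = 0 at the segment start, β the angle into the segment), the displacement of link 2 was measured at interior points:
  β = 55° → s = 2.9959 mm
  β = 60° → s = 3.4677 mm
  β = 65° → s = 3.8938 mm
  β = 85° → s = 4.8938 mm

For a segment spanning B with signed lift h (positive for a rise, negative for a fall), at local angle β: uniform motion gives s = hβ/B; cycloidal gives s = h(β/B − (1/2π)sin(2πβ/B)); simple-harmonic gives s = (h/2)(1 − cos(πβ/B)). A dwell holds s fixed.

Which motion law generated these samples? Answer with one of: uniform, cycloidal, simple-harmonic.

candidates at β/B = r: uniform s = h·r (linear in β); cycloidal s = h·(r − sin(2πr)/(2π)); simple-harmonic s = (h/2)(1 − cos(πr))
β=55°: printed 2.9959 | uniform 2.7500, cycloidal 2.9959, simple-harmonic 2.8911
β=60°: printed 3.4677 | uniform 3.0000, cycloidal 3.4677, simple-harmonic 3.2725
β=65°: printed 3.8938 | uniform 3.2500, cycloidal 3.8938, simple-harmonic 3.6350
β=85°: printed 4.8938 | uniform 4.2500, cycloidal 4.8938, simple-harmonic 4.7275
only one law matches every sample → cycloidal

cycloidal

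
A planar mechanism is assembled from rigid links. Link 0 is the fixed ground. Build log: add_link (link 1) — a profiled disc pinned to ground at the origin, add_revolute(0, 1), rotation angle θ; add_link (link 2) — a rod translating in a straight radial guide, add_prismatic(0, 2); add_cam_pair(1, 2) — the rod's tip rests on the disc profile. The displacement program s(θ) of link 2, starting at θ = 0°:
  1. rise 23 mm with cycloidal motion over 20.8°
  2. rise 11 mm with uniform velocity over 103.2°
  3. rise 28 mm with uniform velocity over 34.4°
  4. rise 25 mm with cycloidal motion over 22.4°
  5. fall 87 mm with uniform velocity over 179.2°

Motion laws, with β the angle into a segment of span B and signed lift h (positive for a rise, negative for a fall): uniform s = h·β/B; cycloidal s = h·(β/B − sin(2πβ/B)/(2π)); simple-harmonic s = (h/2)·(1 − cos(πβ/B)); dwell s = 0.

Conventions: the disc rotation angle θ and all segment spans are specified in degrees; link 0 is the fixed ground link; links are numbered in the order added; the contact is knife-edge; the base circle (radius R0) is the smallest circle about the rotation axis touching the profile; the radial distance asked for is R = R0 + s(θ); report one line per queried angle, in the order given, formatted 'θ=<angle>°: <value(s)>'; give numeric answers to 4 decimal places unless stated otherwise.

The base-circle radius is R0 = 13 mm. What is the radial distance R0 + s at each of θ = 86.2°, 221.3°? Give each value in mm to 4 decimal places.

seg 1 [0°–20.8°] cycloidal, h=23: full span → s += 23 → s = 23.0000
seg 2 [20.8°–124°] uniform, h=11: θ=86.2° here. β=65.4, B=103.2. 11·65.4/103.2 = 6.9709 → s = 29.9709
seg 2 [20.8°–124°] uniform, h=11: full span → s += 11 → s = 34.0000
seg 3 [124°–158.4°] uniform, h=28: full span → s += 28 → s = 62.0000
seg 4 [158.4°–180.8°] cycloidal, h=25: full span → s += 25 → s = 87.0000
seg 5 [180.8°–360°] uniform, h=-87: θ=221.3° here. β=40.5, B=179.2. -87·40.5/179.2 = -19.6624 → s = 67.3376
θ=86.2°: R = R0 + s = 13 + 29.9709 = 42.9709
θ=221.3°: R = R0 + s = 13 + 67.3376 = 80.3376

θ=86.2°: 42.9709
θ=221.3°: 80.3376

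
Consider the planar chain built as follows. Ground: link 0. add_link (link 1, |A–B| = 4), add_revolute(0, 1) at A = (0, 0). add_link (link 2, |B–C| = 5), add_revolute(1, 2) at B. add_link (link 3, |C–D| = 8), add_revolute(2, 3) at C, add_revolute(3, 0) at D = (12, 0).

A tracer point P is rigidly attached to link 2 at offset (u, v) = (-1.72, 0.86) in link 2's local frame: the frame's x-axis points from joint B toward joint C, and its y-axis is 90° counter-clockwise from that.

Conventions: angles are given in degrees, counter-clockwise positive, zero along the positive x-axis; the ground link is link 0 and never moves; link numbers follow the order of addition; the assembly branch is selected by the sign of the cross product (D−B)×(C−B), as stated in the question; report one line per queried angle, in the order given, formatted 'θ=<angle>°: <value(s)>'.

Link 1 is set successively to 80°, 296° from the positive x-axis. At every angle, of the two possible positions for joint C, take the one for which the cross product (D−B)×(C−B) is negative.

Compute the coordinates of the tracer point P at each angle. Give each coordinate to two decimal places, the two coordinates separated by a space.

A=(0,0), D=(12.00,0)
θ=80°: B = A + 4.00·(cos80°, sin80°) = (0.6946, 3.9392)
θ=80°: |BD| = 11.9720
θ=80°: circle(B,5.00) ∩ circle(D,8.00): a=4.3572, h=2.4525
θ=80°:   candidates: C₊=(5.6161,4.8215) cross=29.361; C₋=(4.0022,0.1896) cross=-29.361
θ=80°:   branch - wants cross < 0 → take C=(4.0022,0.1896) (cross=-29.361)
θ=80°: ex = (C−B)/|BC| = (0.6615,-0.7499); ey = (0.7499,0.6615)
θ=80°: P = B + -1.72·ex + 0.86·ey = (0.2017,5.7980)
θ=296°: B = A + 4.00·(cos296°, sin296°) = (1.7535, -3.5952)
θ=296°: |BD| = 10.8589
θ=296°: circle(B,5.00) ∩ circle(D,8.00): a=3.6337, h=3.4346
θ=296°:   candidates: C₊=(4.0451,0.8487) cross=37.296; C₋=(6.3194,-5.6330) cross=-37.296
θ=296°:   branch - wants cross < 0 → take C=(6.3194,-5.6330) (cross=-37.296)
θ=296°: ex = (C−B)/|BC| = (0.9132,-0.4076); ey = (0.4076,0.9132)
θ=296°: P = B + -1.72·ex + 0.86·ey = (0.5333,-2.1088)

θ=80°: 0.20 5.80
θ=296°: 0.53 -2.11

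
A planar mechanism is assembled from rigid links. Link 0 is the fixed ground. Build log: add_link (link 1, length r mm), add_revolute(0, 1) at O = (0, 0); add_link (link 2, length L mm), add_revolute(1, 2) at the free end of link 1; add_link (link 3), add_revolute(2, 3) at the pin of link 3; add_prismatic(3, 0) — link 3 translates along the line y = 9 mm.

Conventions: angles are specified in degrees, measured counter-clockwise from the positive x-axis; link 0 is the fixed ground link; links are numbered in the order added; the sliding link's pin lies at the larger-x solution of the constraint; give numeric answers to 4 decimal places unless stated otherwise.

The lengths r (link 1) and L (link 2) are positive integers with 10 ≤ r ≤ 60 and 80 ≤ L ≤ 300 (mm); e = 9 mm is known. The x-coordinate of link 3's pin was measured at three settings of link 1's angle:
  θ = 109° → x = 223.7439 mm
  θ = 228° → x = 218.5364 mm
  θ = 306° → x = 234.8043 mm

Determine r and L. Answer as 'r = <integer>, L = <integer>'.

constraint per measurement: (x − r cos θ)² + (r sin θ − e)² = L²
subtracting the θ₁ and θ₂ equations cancels the r² and L² terms:
r = (x₁² − x₂²) / (2[(x₁cos θ₁ + e sin θ₁) − (x₂cos θ₂ + e sin θ₂)]) = 13.0000 → r = 13
L² = (x₁ − r cos θ₁)² + (r sin θ₁ − e)² = 51984.0225 → L = 228.0000 → L = 228
check at θ₃=306°: x = 234.8043 (printed 234.8043) ✓

r = 13, L = 228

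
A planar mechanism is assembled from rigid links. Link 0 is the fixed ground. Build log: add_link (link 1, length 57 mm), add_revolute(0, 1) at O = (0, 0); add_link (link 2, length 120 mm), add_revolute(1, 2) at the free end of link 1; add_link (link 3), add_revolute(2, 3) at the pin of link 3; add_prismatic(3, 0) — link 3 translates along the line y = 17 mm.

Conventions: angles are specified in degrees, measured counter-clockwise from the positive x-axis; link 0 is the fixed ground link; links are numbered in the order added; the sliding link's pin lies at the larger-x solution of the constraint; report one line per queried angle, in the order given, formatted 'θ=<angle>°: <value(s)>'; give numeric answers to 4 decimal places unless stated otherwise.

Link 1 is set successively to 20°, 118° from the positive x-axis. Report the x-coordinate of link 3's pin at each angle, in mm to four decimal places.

geometry: r = 57 mm, L = 120 mm, e = 17 mm
θ=20°: crank pin P = (r cos θ, r sin θ) = (53.562479, 19.495148)
θ=20°: h = r sin θ − e = 19.495148 − 17 = 2.495148
θ=20°: x = r cos θ + √(L² − h²) = 53.562479 + 119.974057 = 173.536536
θ=118°: crank pin P = (r cos θ, r sin θ) = (-26.759879, 50.328013)
θ=118°: h = r sin θ − e = 50.328013 − 17 = 33.328013
θ=118°: x = r cos θ + √(L² − h²) = -26.759879 + 115.278981 = 88.519102

θ=20°: 173.5365
θ=118°: 88.5191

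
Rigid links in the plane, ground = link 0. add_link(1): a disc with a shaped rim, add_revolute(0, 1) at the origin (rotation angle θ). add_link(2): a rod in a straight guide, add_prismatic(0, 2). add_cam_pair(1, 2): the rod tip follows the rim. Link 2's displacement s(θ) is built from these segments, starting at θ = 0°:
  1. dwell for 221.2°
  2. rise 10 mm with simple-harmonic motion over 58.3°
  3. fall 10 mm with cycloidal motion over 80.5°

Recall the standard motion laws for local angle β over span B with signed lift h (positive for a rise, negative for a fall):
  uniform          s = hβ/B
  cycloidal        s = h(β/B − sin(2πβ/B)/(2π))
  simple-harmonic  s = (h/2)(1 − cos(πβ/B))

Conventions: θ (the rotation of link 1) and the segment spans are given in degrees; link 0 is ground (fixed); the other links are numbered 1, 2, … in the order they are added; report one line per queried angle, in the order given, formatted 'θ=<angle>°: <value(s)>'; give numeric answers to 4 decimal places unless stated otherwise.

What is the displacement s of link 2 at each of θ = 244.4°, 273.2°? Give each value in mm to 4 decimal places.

segment 1 (0° to 221.2°, dwell): s unchanged at 0.0000
θ = 244.4° falls in segment 2 (221.2° to 279.5°, simple-harmonic, h = 10): β = 244.4 − 221.2 = 23.2°, B = 58.3°; Δs = 10/2·(1 − cos(π·0.3979)) = 3.4242; s = 0.0000 + 3.4242 = 3.4242
θ = 273.2° falls in segment 2 (221.2° to 279.5°, simple-harmonic, h = 10): β = 273.2 − 221.2 = 52°, B = 58.3°; Δs = 10/2·(1 − cos(π·0.8919)) = 9.7146; s = 0.0000 + 9.7146 = 9.7146

θ=244.4°: 3.4242
θ=273.2°: 9.7146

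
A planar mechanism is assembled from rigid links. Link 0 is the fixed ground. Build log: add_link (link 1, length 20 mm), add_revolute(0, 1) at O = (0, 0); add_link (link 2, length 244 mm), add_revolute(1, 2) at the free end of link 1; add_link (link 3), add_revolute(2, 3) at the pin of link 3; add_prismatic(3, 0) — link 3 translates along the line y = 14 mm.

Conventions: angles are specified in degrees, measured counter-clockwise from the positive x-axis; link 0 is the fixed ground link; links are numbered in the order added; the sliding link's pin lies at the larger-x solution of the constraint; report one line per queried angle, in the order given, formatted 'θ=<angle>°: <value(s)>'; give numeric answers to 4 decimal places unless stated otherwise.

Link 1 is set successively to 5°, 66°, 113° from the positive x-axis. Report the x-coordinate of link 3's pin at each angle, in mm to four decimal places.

geometry: r = 20 mm, L = 244 mm, e = 14 mm
θ=5°: crank pin P = (r cos θ, r sin θ) = (19.923894, 1.743115)
θ=5°: h = r sin θ − e = 1.743115 − 14 = -12.256885
θ=5°: x = r cos θ + √(L² − h²) = 19.923894 + 243.691955 = 263.615849
θ=66°: crank pin P = (r cos θ, r sin θ) = (8.134733, 18.270909)
θ=66°: h = r sin θ − e = 18.270909 − 14 = 4.270909
θ=66°: x = r cos θ + √(L² − h²) = 8.134733 + 243.962619 = 252.097352
θ=113°: crank pin P = (r cos θ, r sin θ) = (-7.814623, 18.410097)
θ=113°: h = r sin θ − e = 18.410097 − 14 = 4.410097
θ=113°: x = r cos θ + √(L² − h²) = -7.814623 + 243.960142 = 236.145520

θ=5°: 263.6158
θ=66°: 252.0974
θ=113°: 236.1455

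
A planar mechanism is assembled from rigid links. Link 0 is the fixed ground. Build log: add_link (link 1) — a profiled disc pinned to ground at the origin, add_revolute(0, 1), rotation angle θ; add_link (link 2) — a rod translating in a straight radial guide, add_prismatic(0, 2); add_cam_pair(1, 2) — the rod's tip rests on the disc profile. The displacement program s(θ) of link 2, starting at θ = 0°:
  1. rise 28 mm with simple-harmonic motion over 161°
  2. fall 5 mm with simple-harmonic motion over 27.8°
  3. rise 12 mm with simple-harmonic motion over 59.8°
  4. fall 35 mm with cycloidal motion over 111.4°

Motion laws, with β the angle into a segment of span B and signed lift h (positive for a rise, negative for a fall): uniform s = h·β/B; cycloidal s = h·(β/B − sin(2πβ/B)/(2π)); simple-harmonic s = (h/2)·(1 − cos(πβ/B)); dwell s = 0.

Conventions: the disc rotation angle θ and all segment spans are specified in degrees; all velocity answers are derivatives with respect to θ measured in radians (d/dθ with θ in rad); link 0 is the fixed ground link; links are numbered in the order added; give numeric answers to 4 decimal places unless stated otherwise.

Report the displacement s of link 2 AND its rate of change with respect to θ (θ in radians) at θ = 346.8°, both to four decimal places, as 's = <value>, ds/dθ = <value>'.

seg 1 [0°–161°] simple-harmonic, h=28: full span → s += 28 → s = 28.0000
seg 2 [161°–188.8°] simple-harmonic, h=-5: full span → s += -5 → s = 23.0000
seg 3 [188.8°–248.6°] simple-harmonic, h=12: full span → s += 12 → s = 35.0000
seg 4 [248.6°–360°] cycloidal, h=-35: θ=346.8° here. β=98.2, B=111.4. -35·(0.8815 − sin(2π·0.8815)/(2π)) = -34.6274 → s = 0.3726
velocity in seg [248.6°–360°] (cycloidal), θ in radians: β = 98.2° = 1.7139 rad, B = 111.4° = 1.9443 rad; ds/dθ = (h/B)(1 − cos(2πβ/B)) = ((-35)/1.9443)(1 − cos(2π·0.8815)) = -4.762761 mm/rad

s = 0.3726, ds/dθ = -4.7628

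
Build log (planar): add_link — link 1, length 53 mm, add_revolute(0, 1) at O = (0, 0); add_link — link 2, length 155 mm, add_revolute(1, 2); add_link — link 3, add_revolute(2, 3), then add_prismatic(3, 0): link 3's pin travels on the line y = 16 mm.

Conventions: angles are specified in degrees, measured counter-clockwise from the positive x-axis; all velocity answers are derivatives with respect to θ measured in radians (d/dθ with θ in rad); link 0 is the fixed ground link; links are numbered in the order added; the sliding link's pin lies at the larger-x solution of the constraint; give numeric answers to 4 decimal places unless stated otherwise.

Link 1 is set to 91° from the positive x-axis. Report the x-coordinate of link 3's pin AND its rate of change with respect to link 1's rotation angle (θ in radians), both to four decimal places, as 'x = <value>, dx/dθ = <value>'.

geometry: r = 53 mm, L = 155 mm, e = 16 mm
crank pin P = (r cos θ, r sin θ) = (-0.924978, 52.991928)
h = r sin θ − e = 52.991928 − 16 = 36.991928
x = r cos θ + √(L² − h²) = -0.924978 + 150.521086 = 149.596108
dx/dθ = −r sin θ − h·r cos θ/√(L² − h²) (θ in radians; h = 36.991928) = -52.764606

x = 149.5961, dx/dθ = -52.7646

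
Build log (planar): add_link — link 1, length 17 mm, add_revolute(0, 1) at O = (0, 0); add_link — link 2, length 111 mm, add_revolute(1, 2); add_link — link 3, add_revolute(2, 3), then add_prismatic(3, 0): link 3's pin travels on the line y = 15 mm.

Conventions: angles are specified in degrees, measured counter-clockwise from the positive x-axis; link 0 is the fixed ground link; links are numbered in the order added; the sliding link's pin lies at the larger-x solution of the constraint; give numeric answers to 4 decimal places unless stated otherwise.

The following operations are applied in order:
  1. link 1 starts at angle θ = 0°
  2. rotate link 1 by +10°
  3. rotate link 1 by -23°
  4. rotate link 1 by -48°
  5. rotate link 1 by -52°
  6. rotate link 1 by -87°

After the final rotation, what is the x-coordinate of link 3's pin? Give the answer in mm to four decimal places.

geometry: r = 17 mm, L = 111 mm, e = 15 mm; θ starts at 0°
rotate link 1 by +10°: θ ← 0° +10° = 10°
rotate link 1 by -23°: θ ← 10° -23° = -13°
rotate link 1 by -48°: θ ← -13° -48° = -61°
rotate link 1 by -52°: θ ← -61° -52° = -113°
rotate link 1 by -87°: θ ← -113° -87° = -200°
crank pin P = (r cos θ, r sin θ) = (-15.974775, 5.814342)
h = r sin θ − e = 5.814342 − 15 = -9.185658
x = r cos θ + √(L² − h²) = -15.974775 + 110.619274 = 94.644499

94.6445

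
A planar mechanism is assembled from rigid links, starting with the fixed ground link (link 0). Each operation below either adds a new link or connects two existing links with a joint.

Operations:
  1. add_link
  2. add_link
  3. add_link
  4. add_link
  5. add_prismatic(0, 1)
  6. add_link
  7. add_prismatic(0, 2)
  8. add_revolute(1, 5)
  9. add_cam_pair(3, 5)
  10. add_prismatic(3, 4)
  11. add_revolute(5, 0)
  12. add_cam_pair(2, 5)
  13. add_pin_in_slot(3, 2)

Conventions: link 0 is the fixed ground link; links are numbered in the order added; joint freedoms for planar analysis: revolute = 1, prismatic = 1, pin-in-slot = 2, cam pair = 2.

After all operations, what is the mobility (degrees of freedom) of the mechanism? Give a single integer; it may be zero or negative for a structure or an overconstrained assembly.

link 0 = ground. State L|J1|J2 = 1|0|0
+link1  2|0|0
+link2  3|0|0
+link3  4|0|0
+link4  5|0|0
P(0,1) f=1→J1  5|1|0
+link5  6|1|0
P(0,2) f=1→J1  6|2|0
R(1,5) f=1→J1  6|3|0
C(3,5) f=2→J2  6|3|1
P(3,4) f=1→J1  6|4|1
R(5,0) f=1→J1  6|5|1
C(2,5) f=2→J2  6|5|2
PS(3,2) f=2→J2  6|5|3
M = 3(6−1)−2·5−3 = 15−10−3 = 2

M = 2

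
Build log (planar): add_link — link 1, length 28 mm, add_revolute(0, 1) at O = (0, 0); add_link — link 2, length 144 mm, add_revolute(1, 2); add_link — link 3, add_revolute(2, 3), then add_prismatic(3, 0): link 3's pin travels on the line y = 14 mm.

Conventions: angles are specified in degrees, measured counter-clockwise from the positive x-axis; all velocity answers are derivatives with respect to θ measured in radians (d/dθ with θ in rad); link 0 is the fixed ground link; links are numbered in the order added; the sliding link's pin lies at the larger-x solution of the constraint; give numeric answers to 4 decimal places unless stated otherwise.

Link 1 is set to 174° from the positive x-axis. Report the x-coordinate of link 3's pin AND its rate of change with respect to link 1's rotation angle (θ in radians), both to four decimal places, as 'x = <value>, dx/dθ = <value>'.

geometry: r = 28 mm, L = 144 mm, e = 14 mm
crank pin P = (r cos θ, r sin θ) = (-27.846613, 2.926797)
h = r sin θ − e = 2.926797 − 14 = -11.073203
x = r cos θ + √(L² − h²) = -27.846613 + 143.573619 = 115.727006
dx/dθ = −r sin θ − h·r cos θ/√(L² − h²) (θ in radians; h = -11.073203) = -5.074484

x = 115.7270, dx/dθ = -5.0745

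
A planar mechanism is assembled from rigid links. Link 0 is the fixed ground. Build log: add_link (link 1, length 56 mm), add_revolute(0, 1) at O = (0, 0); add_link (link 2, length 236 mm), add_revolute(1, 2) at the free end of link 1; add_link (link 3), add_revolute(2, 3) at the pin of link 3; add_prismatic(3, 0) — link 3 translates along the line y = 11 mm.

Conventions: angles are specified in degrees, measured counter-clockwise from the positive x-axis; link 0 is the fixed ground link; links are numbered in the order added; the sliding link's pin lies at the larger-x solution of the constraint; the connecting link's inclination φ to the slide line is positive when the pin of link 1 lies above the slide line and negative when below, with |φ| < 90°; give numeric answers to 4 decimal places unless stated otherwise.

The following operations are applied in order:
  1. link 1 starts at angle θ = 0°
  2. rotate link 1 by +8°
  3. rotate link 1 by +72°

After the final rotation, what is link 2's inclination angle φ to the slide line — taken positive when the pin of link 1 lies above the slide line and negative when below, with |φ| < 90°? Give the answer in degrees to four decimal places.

geometry: r = 56 mm, L = 236 mm, e = 11 mm; θ starts at 0°
rotate link 1 by +8°: θ ← 0° +8° = 8°
rotate link 1 by +72°: θ ← 8° +72° = 80°
h = r sin θ − e = 55.149234 − 11 = 44.149234
sin φ = h / L = 44.149234 / 236 = 0.18707303
φ = arcsin(0.18707303) = 10.782018°

10.7820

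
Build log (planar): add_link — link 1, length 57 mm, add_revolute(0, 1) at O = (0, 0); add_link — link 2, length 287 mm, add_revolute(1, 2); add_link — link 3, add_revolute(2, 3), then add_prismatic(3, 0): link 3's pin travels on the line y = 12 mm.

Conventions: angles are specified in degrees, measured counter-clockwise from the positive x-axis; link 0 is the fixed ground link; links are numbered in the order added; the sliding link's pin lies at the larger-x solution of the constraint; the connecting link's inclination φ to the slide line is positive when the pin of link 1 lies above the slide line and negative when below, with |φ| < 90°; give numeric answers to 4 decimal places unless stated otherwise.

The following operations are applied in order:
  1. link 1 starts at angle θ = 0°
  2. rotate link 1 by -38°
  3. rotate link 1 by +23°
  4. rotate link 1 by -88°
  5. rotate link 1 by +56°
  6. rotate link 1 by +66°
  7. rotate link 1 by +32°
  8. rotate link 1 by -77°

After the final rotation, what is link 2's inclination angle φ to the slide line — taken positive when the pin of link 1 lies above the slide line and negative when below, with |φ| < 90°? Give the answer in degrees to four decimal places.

geometry: r = 57 mm, L = 287 mm, e = 12 mm; θ starts at 0°
rotate link 1 by -38°: θ ← 0° -38° = -38°
rotate link 1 by +23°: θ ← -38° +23° = -15°
rotate link 1 by -88°: θ ← -15° -88° = -103°
rotate link 1 by +56°: θ ← -103° +56° = -47°
rotate link 1 by +66°: θ ← -47° +66° = 19°
rotate link 1 by +32°: θ ← 19° +32° = 51°
rotate link 1 by -77°: θ ← 51° -77° = -26°
h = r sin θ − e = -24.987155 − 12 = -36.987155
sin φ = h / L = -36.987155 / 287 = -0.12887511
φ = arcsin(-0.12887511) = -7.404594°

-7.4046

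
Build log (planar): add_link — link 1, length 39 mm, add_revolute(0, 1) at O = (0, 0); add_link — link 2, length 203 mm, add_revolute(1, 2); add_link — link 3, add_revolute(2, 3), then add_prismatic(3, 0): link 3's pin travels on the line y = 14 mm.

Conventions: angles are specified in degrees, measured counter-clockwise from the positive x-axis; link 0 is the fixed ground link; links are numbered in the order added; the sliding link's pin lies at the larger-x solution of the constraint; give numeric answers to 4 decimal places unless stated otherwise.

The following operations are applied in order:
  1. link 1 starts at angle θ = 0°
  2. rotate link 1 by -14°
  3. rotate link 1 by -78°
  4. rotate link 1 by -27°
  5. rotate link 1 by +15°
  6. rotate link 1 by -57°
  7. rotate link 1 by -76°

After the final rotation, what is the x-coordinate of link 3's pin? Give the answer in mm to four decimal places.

geometry: r = 39 mm, L = 203 mm, e = 14 mm; θ starts at 0°
rotate link 1 by -14°: θ ← 0° -14° = -14°
rotate link 1 by -78°: θ ← -14° -78° = -92°
rotate link 1 by -27°: θ ← -92° -27° = -119°
rotate link 1 by +15°: θ ← -119° +15° = -104°
rotate link 1 by -57°: θ ← -104° -57° = -161°
rotate link 1 by -76°: θ ← -161° -76° = -237°
crank pin P = (r cos θ, r sin θ) = (-21.240922, 32.708152)
h = r sin θ − e = 32.708152 − 14 = 18.708152
x = r cos θ + √(L² − h²) = -21.240922 + 202.136105 = 180.895183

180.8952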